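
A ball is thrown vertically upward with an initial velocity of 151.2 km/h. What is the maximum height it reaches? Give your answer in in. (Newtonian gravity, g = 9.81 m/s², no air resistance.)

v₀ = 151.2 km/h × 0.2777777777777778 = 42.0 m/s
h_max = v₀² / (2g) = 42.0² / (2 × 9.81) = 1764.0 / 19.62 = 89.9083 m
h_max = 89.9083 m / 0.0254 = 3540 in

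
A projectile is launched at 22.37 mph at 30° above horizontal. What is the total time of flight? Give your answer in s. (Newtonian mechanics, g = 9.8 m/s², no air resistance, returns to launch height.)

v₀ = 22.37 mph × 0.44704 = 10.0003 m/s
T = 2 × v₀ × sin(θ) / g = 2 × 10.0003 × sin(30°) / 9.8 = 2 × 10.0003 × 0.5 / 9.8 = 1.02 s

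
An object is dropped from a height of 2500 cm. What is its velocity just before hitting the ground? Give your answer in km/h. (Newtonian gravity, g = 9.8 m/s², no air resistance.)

h = 2500 cm × 0.01 = 25.0 m
v = √(2gh) = √(2 × 9.8 × 25.0) = 22.1359 m/s
v = 22.1359 m/s / 0.2777777777777778 = 79.69 km/h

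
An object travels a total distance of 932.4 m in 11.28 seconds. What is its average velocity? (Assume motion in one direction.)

v_avg = Δd / Δt = 932.4 / 11.28 = 82.66 m/s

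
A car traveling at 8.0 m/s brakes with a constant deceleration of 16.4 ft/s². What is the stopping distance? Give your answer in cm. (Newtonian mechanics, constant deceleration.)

a = 16.4 ft/s² × 0.3048 = 4.99872 m/s²
d = v₀² / (2a) = 8.0² / (2 × 4.99872) = 64.0 / 9.99744 = 6.40164 m
d = 6.40164 m / 0.01 = 640.2 cm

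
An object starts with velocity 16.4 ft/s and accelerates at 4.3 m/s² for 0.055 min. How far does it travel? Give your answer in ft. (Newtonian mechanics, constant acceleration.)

v₀ = 16.4 ft/s × 0.3048 = 4.99872 m/s
t = 0.055 min × 60.0 = 3.3 s
d = v₀ × t + ½ × a × t² = 4.99872 × 3.3 + 0.5 × 4.3 × 3.3² = 39.9093 m
d = 39.9093 m / 0.3048 = 130.9 ft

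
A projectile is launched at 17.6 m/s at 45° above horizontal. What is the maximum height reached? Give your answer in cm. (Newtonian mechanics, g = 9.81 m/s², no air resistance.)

H = v₀² × sin²(θ) / (2g) = 17.6² × sin(45°)² / (2 × 9.81) = 309.76 × 0.5 / 19.62 = 7.89399 m
H = 7.89399 m / 0.01 = 789.4 cm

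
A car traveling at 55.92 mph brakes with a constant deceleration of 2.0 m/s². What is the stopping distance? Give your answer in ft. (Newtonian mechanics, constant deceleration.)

v₀ = 55.92 mph × 0.44704 = 24.9985 m/s
d = v₀² / (2a) = 24.9985² / (2 × 2.0) = 624.925 / 4.0 = 156.231 m
d = 156.231 m / 0.3048 = 512.6 ft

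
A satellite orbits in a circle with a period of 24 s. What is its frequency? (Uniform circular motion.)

f = 1/T = 1/24 = 0.0417 Hz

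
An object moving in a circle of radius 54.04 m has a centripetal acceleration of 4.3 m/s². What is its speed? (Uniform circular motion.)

v = √(a_c × r) = √(4.3 × 54.04) = 15.24 m/s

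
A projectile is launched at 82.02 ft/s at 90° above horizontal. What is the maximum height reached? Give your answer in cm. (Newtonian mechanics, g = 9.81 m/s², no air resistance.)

v₀ = 82.02 ft/s × 0.3048 = 24.9997 m/s
H = v₀² × sin²(θ) / (2g) = 24.9997² × sin(90°)² / (2 × 9.81) = 624.985 × 1.0 / 19.62 = 31.8545 m
H = 31.8545 m / 0.01 = 3185 cm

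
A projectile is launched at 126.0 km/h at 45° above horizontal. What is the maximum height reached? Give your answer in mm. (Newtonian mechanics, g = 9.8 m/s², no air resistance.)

v₀ = 126.0 km/h × 0.2777777777777778 = 35.0 m/s
H = v₀² × sin²(θ) / (2g) = 35.0² × sin(45°)² / (2 × 9.8) = 1225.0 × 0.5 / 19.6 = 31.25 m
H = 31.25 m / 0.001 = 31250 mm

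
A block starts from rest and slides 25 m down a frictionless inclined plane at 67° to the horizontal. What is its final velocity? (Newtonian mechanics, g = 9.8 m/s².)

a = g sin(θ) = 9.8 × sin(67°) = 9.0209 m/s²
v = √(2ad) = √(2 × 9.0209 × 25) = 21.24 m/s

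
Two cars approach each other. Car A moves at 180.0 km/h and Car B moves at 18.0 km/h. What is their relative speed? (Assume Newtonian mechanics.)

v_rel = v_A + v_B = 180.0 + 18.0 = 198.0 km/h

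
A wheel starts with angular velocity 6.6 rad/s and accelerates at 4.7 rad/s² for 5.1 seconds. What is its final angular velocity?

ω = ω₀ + αt = 6.6 + 4.7 × 5.1 = 30.57 rad/s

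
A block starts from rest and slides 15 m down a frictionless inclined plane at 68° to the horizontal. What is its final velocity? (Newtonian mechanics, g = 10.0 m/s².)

a = g sin(θ) = 10.0 × sin(68°) = 9.2718 m/s²
v = √(2ad) = √(2 × 9.2718 × 15) = 16.68 m/s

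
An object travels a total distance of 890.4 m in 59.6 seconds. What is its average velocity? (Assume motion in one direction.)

v_avg = Δd / Δt = 890.4 / 59.6 = 14.94 m/s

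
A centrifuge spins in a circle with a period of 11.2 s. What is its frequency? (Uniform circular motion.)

f = 1/T = 1/11.2 = 0.0893 Hz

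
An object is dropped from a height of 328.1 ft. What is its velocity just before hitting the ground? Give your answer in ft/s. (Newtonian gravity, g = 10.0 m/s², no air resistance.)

h = 328.1 ft × 0.3048 = 100.005 m
v = √(2gh) = √(2 × 10.0 × 100.005) = 44.7225 m/s
v = 44.7225 m/s / 0.3048 = 146.7 ft/s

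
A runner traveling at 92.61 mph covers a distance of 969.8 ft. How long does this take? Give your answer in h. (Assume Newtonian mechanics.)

d = 969.8 ft × 0.3048 = 295.595 m
v = 92.61 mph × 0.44704 = 41.4004 m/s
t = d / v = 295.595 / 41.4004 = 7.13991 s
t = 7.13991 s / 3600.0 = 0.001983 h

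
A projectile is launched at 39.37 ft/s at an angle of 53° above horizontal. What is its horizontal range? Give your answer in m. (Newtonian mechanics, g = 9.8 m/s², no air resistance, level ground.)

v₀ = 39.37 ft/s × 0.3048 = 12.0 m/s
R = v₀² × sin(2θ) / g = 12.0² × sin(2 × 53°) / 9.8 = 144.0 × 0.961262 / 9.8 = 14.12 m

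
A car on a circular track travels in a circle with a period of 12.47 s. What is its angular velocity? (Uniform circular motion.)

ω = 2π/T = 2π/12.47 = 0.5039 rad/s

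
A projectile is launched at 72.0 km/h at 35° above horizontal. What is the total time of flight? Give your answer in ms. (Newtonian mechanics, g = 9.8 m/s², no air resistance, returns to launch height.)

v₀ = 72.0 km/h × 0.2777777777777778 = 20.0 m/s
T = 2 × v₀ × sin(θ) / g = 2 × 20.0 × sin(35°) / 9.8 = 2 × 20.0 × 0.573576 / 9.8 = 2.34113 s
T = 2.34113 s / 0.001 = 2341 ms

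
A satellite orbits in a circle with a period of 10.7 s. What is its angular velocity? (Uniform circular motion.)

ω = 2π/T = 2π/10.7 = 0.5872 rad/s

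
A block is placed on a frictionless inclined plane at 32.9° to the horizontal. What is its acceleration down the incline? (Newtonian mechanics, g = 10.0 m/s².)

a = g sin(θ) = 10.0 × sin(32.9°) = 10.0 × 0.5432 = 5.43 m/s²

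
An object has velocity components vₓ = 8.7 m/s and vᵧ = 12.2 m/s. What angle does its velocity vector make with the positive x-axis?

θ = arctan(vᵧ/vₓ) = arctan(12.2/8.7) = 54.51°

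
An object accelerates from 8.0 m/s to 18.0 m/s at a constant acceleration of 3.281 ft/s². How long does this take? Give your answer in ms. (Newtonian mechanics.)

a = 3.281 ft/s² × 0.3048 = 1.00005 m/s²
t = (v - v₀) / a = (18.0 - 8.0) / 1.00005 = 9.9995 s
t = 9.9995 s / 0.001 = 10000 ms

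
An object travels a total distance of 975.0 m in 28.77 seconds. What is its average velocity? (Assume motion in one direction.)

v_avg = Δd / Δt = 975.0 / 28.77 = 33.89 m/s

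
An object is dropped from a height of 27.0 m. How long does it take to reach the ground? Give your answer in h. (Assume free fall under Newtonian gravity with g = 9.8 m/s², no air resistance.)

t = √(2h/g) = √(2 × 27.0 / 9.8) = 2.347382 s
t = 2.347382 s / 3600.0 = 0.0006521 h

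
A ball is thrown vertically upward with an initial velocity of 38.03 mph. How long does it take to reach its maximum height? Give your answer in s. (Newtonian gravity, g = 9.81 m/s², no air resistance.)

v₀ = 38.03 mph × 0.44704 = 17.0009 m/s
t_up = v₀ / g = 17.0009 / 9.81 = 1.733 s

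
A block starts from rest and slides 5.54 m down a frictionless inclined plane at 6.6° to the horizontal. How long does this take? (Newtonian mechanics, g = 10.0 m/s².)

a = g sin(θ) = 10.0 × sin(6.6°) = 1.1494 m/s²
t = √(2d/a) = √(2 × 5.54 / 1.1494) = 3.1 s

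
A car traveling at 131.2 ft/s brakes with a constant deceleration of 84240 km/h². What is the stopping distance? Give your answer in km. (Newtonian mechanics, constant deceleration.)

v₀ = 131.2 ft/s × 0.3048 = 39.9898 m/s
a = 84240 km/h² × 7.716049382716049e-05 = 6.5 m/s²
d = v₀² / (2a) = 39.9898² / (2 × 6.5) = 1599.18 / 13.0 = 123.014 m
d = 123.014 m / 1000.0 = 0.123 km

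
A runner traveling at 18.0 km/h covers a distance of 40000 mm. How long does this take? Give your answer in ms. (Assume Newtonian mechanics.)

d = 40000 mm × 0.001 = 40.0 m
v = 18.0 km/h × 0.2777777777777778 = 5.0 m/s
t = d / v = 40.0 / 5.0 = 8.0 s
t = 8.0 s / 0.001 = 8000 ms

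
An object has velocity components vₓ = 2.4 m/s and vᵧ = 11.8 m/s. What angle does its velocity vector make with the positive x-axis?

θ = arctan(vᵧ/vₓ) = arctan(11.8/2.4) = 78.5°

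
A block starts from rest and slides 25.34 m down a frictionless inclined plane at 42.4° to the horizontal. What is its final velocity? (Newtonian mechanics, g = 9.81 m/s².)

a = g sin(θ) = 9.81 × sin(42.4°) = 6.6149 m/s²
v = √(2ad) = √(2 × 6.6149 × 25.34) = 18.31 m/s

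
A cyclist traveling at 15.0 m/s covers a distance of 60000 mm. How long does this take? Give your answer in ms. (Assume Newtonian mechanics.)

d = 60000 mm × 0.001 = 60.0 m
t = d / v = 60.0 / 15.0 = 4.0 s
t = 4.0 s / 0.001 = 4000 ms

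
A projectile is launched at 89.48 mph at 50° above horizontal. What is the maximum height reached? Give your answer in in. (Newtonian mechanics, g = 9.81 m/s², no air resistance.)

v₀ = 89.48 mph × 0.44704 = 40.0011 m/s
H = v₀² × sin²(θ) / (2g) = 40.0011² × sin(50°)² / (2 × 9.81) = 1600.09 × 0.586824 / 19.62 = 47.8579 m
H = 47.8579 m / 0.0254 = 1884 in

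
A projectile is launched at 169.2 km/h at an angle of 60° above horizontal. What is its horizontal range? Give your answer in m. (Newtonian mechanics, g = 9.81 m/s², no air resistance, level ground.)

v₀ = 169.2 km/h × 0.2777777777777778 = 47.0 m/s
R = v₀² × sin(2θ) / g = 47.0² × sin(2 × 60°) / 9.81 = 2209.0 × 0.866025 / 9.81 = 195.0 m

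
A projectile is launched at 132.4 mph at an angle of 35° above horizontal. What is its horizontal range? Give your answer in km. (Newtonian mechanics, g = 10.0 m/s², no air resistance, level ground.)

v₀ = 132.4 mph × 0.44704 = 59.1881 m/s
R = v₀² × sin(2θ) / g = 59.1881² × sin(2 × 35°) / 10.0 = 3503.23 × 0.939693 / 10.0 = 329.196 m
R = 329.196 m / 1000.0 = 0.3292 km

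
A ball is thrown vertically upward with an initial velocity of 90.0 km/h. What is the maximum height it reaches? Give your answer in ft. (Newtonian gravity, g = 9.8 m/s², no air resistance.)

v₀ = 90.0 km/h × 0.2777777777777778 = 25.0 m/s
h_max = v₀² / (2g) = 25.0² / (2 × 9.8) = 625.0 / 19.6 = 31.8878 m
h_max = 31.8878 m / 0.3048 = 104.6 ft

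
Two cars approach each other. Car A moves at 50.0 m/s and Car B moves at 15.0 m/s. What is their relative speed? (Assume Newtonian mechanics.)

v_rel = v_A + v_B = 50.0 + 15.0 = 65.0 m/s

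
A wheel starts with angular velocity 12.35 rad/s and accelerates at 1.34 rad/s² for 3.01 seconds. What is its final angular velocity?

ω = ω₀ + αt = 12.35 + 1.34 × 3.01 = 16.38 rad/s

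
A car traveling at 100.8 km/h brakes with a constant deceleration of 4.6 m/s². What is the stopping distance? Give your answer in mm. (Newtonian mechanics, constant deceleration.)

v₀ = 100.8 km/h × 0.2777777777777778 = 28.0 m/s
d = v₀² / (2a) = 28.0² / (2 × 4.6) = 784.0 / 9.2 = 85.2174 m
d = 85.2174 m / 0.001 = 85220 mm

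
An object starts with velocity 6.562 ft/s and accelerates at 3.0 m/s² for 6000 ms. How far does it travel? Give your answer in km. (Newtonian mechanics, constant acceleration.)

v₀ = 6.562 ft/s × 0.3048 = 2.0001 m/s
t = 6000 ms × 0.001 = 6.0 s
d = v₀ × t + ½ × a × t² = 2.0001 × 6.0 + 0.5 × 3.0 × 6.0² = 66.0006 m
d = 66.0006 m / 1000.0 = 0.066 km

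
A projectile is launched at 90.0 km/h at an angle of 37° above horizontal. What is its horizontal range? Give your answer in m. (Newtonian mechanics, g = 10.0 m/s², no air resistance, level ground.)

v₀ = 90.0 km/h × 0.2777777777777778 = 25.0 m/s
R = v₀² × sin(2θ) / g = 25.0² × sin(2 × 37°) / 10.0 = 625.0 × 0.961262 / 10.0 = 60.08 m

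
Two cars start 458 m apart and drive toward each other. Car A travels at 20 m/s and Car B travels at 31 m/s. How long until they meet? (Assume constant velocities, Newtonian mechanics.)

Combined speed: v_combined = 20 + 31 = 51 m/s
Time to meet: t = d/v_combined = 458/51 = 8.98 s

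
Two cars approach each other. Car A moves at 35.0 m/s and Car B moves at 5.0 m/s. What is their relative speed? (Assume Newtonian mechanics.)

v_rel = v_A + v_B = 35.0 + 5.0 = 40.0 m/s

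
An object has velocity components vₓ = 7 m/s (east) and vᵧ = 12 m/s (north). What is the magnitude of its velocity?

|v| = √(vₓ² + vᵧ²) = √(7² + 12²) = √(193) = 13.89 m/s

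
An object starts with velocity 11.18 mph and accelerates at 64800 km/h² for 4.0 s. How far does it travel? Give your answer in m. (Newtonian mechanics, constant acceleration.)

v₀ = 11.18 mph × 0.44704 = 4.99791 m/s
a = 64800 km/h² × 7.716049382716049e-05 = 5.0 m/s²
d = v₀ × t + ½ × a × t² = 4.99791 × 4.0 + 0.5 × 5.0 × 4.0² = 59.99 m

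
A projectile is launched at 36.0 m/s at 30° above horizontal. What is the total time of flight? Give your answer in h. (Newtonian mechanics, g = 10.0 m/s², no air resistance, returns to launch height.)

T = 2 × v₀ × sin(θ) / g = 2 × 36.0 × sin(30°) / 10.0 = 2 × 36.0 × 0.5 / 10.0 = 3.6 s
T = 3.6 s / 3600.0 = 0.001 h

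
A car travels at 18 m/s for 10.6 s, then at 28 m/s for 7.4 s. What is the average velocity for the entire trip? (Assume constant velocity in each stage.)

d₁ = v₁t₁ = 18 × 10.6 = 190.8 m
d₂ = v₂t₂ = 28 × 7.4 = 207.2 m
d_total = 398.0 m, t_total = 18.0 s
v_avg = d_total/t_total = 398.0/18.0 = 22.11 m/s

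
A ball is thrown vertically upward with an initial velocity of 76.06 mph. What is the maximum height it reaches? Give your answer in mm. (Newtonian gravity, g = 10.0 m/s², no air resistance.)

v₀ = 76.06 mph × 0.44704 = 34.0019 m/s
h_max = v₀² / (2g) = 34.0019² / (2 × 10.0) = 1156.13 / 20.0 = 57.8065 m
h_max = 57.8065 m / 0.001 = 57810 mm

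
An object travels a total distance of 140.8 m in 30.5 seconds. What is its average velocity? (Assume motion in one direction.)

v_avg = Δd / Δt = 140.8 / 30.5 = 4.62 m/s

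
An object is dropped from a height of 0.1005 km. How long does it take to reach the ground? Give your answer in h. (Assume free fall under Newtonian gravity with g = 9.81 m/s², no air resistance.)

h = 0.1005 km × 1000.0 = 100.5 m
t = √(2h/g) = √(2 × 100.5 / 9.81) = 4.52651 s
t = 4.52651 s / 3600.0 = 0.001257 h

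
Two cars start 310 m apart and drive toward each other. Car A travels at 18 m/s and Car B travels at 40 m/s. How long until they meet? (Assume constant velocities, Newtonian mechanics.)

Combined speed: v_combined = 18 + 40 = 58 m/s
Time to meet: t = d/v_combined = 310/58 = 5.34 s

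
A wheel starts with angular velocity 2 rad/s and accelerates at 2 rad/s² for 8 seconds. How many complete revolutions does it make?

θ = ω₀t + ½αt² = 2×8 + ½×2×8² = 80.0 rad
Total revolutions = θ/(2π) = 80.0/(2π) = 12.73
Complete revolutions = ⌊12.73⌋ = 12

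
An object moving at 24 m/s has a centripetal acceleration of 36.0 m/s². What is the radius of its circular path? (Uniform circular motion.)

r = v²/a_c = 24²/36.0 = 16.0 m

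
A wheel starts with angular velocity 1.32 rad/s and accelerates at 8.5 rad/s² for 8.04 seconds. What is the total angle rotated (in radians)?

θ = ω₀t + ½αt² = 1.32×8.04 + ½×8.5×8.04² = 285.34 rad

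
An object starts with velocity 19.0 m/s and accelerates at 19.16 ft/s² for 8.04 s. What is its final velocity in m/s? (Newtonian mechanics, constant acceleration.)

a = 19.16 ft/s² × 0.3048 = 5.83997 m/s²
v = v₀ + a × t = 19.0 + 5.83997 × 8.04 = 65.95 m/s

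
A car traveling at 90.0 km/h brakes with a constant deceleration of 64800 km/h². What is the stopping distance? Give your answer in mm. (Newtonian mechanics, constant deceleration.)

v₀ = 90.0 km/h × 0.2777777777777778 = 25.0 m/s
a = 64800 km/h² × 7.716049382716049e-05 = 5.0 m/s²
d = v₀² / (2a) = 25.0² / (2 × 5.0) = 625.0 / 10.0 = 62.5 m
d = 62.5 m / 0.001 = 62500 mm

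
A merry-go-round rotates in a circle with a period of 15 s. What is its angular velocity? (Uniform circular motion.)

ω = 2π/T = 2π/15 = 0.4189 rad/s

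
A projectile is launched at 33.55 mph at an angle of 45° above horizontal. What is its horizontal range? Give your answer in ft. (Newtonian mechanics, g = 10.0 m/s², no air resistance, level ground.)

v₀ = 33.55 mph × 0.44704 = 14.9982 m/s
R = v₀² × sin(2θ) / g = 14.9982² × sin(2 × 45°) / 10.0 = 224.946 × 1.0 / 10.0 = 22.4946 m
R = 22.4946 m / 0.3048 = 73.8 ft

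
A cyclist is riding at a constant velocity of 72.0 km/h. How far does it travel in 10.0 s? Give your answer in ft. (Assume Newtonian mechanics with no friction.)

v = 72.0 km/h × 0.2777777777777778 = 20.0 m/s
d = v × t = 20.0 × 10.0 = 200.0 m
d = 200.0 m / 0.3048 = 656.2 ft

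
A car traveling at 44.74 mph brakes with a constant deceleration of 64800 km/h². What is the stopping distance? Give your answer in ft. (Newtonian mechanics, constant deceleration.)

v₀ = 44.74 mph × 0.44704 = 20.0006 m/s
a = 64800 km/h² × 7.716049382716049e-05 = 5.0 m/s²
d = v₀² / (2a) = 20.0006² / (2 × 5.0) = 400.024 / 10.0 = 40.0024 m
d = 40.0024 m / 0.3048 = 131.2 ft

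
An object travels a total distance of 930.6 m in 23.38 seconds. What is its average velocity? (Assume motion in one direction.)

v_avg = Δd / Δt = 930.6 / 23.38 = 39.8 m/s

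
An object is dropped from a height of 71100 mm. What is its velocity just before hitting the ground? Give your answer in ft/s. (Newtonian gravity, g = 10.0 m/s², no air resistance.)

h = 71100 mm × 0.001 = 71.1 m
v = √(2gh) = √(2 × 10.0 × 71.1) = 37.7094 m/s
v = 37.7094 m/s / 0.3048 = 123.7 ft/s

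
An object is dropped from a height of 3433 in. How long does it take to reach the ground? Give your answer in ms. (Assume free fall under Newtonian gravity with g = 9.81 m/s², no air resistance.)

h = 3433 in × 0.0254 = 87.1982 m
t = √(2h/g) = √(2 × 87.1982 / 9.81) = 4.21633 s
t = 4.21633 s / 0.001 = 4216 ms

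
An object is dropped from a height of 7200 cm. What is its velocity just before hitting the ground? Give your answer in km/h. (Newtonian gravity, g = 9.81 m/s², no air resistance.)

h = 7200 cm × 0.01 = 72.0 m
v = √(2gh) = √(2 × 9.81 × 72.0) = 37.5851 m/s
v = 37.5851 m/s / 0.2777777777777778 = 135.3 km/h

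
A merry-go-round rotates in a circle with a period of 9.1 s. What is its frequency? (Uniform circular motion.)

f = 1/T = 1/9.1 = 0.1099 Hz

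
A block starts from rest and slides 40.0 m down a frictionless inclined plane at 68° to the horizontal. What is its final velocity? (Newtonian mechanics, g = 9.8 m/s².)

a = g sin(θ) = 9.8 × sin(68°) = 9.0864 m/s²
v = √(2ad) = √(2 × 9.0864 × 40.0) = 26.96 m/s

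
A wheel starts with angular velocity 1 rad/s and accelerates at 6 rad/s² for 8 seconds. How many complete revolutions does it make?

θ = ω₀t + ½αt² = 1×8 + ½×6×8² = 200.0 rad
Total revolutions = θ/(2π) = 200.0/(2π) = 31.83
Complete revolutions = ⌊31.83⌋ = 31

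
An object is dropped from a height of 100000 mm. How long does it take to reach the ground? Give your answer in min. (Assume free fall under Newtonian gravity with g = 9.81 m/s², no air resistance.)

h = 100000 mm × 0.001 = 100.0 m
t = √(2h/g) = √(2 × 100.0 / 9.81) = 4.51524 s
t = 4.51524 s / 60.0 = 0.07525 min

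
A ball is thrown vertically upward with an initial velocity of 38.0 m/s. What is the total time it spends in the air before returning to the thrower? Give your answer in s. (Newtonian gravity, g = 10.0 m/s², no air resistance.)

t_total = 2 × v₀ / g = 2 × 38.0 / 10.0 = 7.6 s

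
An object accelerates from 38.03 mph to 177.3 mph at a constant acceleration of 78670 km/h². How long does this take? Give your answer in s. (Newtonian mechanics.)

v₀ = 38.03 mph × 0.44704 = 17.0009 m/s
v = 177.3 mph × 0.44704 = 79.2602 m/s
a = 78670 km/h² × 7.716049382716049e-05 = 6.07022 m/s²
t = (v - v₀) / a = (79.2602 - 17.0009) / 6.07022 = 10.26 s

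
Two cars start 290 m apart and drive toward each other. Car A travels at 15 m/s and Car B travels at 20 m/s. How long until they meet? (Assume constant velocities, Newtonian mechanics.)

Combined speed: v_combined = 15 + 20 = 35 m/s
Time to meet: t = d/v_combined = 290/35 = 8.29 s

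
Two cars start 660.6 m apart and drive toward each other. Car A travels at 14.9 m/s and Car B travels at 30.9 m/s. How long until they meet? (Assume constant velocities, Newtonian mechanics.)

Combined speed: v_combined = 14.9 + 30.9 = 45.8 m/s
Time to meet: t = d/v_combined = 660.6/45.8 = 14.42 s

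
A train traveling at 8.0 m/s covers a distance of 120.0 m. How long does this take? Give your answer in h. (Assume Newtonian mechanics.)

t = d / v = 120.0 / 8.0 = 15.0 s
t = 15.0 s / 3600.0 = 0.004167 h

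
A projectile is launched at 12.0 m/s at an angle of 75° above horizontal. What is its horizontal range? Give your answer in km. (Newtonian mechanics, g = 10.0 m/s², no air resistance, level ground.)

R = v₀² × sin(2θ) / g = 12.0² × sin(2 × 75°) / 10.0 = 144.0 × 0.5 / 10.0 = 7.2 m
R = 7.2 m / 1000.0 = 0.0072 km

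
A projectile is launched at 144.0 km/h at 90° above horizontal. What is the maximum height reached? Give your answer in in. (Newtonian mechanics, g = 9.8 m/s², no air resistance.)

v₀ = 144.0 km/h × 0.2777777777777778 = 40.0 m/s
H = v₀² × sin²(θ) / (2g) = 40.0² × sin(90°)² / (2 × 9.8) = 1600.0 × 1.0 / 19.6 = 81.6327 m
H = 81.6327 m / 0.0254 = 3214 in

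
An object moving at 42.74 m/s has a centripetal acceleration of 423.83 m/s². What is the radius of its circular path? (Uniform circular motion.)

r = v²/a_c = 42.74²/423.83 = 4.31 m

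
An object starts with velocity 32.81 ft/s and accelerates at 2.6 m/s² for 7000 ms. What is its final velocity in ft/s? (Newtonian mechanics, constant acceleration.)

v₀ = 32.81 ft/s × 0.3048 = 10.0005 m/s
t = 7000 ms × 0.001 = 7.0 s
v = v₀ + a × t = 10.0005 + 2.6 × 7.0 = 28.2005 m/s
v = 28.2005 m/s / 0.3048 = 92.52 ft/s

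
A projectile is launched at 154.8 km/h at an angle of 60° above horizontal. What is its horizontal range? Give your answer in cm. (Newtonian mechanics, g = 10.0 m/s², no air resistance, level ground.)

v₀ = 154.8 km/h × 0.2777777777777778 = 43.0 m/s
R = v₀² × sin(2θ) / g = 43.0² × sin(2 × 60°) / 10.0 = 1849.0 × 0.866025 / 10.0 = 160.128 m
R = 160.128 m / 0.01 = 16010 cm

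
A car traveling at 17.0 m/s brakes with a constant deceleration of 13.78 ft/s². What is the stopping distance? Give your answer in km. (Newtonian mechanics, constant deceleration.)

a = 13.78 ft/s² × 0.3048 = 4.20014 m/s²
d = v₀² / (2a) = 17.0² / (2 × 4.20014) = 289.0 / 8.40028 = 34.4036 m
d = 34.4036 m / 1000.0 = 0.0344 km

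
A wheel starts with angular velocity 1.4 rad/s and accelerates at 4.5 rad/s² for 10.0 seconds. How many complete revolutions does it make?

θ = ω₀t + ½αt² = 1.4×10.0 + ½×4.5×10.0² = 239.0 rad
Total revolutions = θ/(2π) = 239.0/(2π) = 38.04
Complete revolutions = ⌊38.04⌋ = 38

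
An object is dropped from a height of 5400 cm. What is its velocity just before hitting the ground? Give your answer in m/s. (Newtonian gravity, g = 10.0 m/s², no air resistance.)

h = 5400 cm × 0.01 = 54.0 m
v = √(2gh) = √(2 × 10.0 × 54.0) = 32.86 m/s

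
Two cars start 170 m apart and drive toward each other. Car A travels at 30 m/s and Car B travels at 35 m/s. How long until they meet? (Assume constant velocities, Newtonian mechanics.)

Combined speed: v_combined = 30 + 35 = 65 m/s
Time to meet: t = d/v_combined = 170/65 = 2.62 s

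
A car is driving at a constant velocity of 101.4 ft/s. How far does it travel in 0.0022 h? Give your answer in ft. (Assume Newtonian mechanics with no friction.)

v = 101.4 ft/s × 0.3048 = 30.9067 m/s
t = 0.0022 h × 3600.0 = 7.92 s
d = v × t = 30.9067 × 7.92 = 244.781 m
d = 244.781 m / 0.3048 = 803.1 ft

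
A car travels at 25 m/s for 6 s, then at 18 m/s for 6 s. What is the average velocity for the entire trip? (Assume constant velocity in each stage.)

d₁ = v₁t₁ = 25 × 6 = 150 m
d₂ = v₂t₂ = 18 × 6 = 108 m
d_total = 258 m, t_total = 12 s
v_avg = d_total/t_total = 258/12 = 21.5 m/s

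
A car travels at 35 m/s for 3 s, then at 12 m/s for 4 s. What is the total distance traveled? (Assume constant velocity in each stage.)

d₁ = v₁t₁ = 35 × 3 = 105 m
d₂ = v₂t₂ = 12 × 4 = 48 m
d_total = 105 + 48 = 153 m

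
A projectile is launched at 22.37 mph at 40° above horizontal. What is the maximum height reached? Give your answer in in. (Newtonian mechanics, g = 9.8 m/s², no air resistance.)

v₀ = 22.37 mph × 0.44704 = 10.0003 m/s
H = v₀² × sin²(θ) / (2g) = 10.0003² × sin(40°)² / (2 × 9.8) = 100.006 × 0.413176 / 19.6 = 2.10817 m
H = 2.10817 m / 0.0254 = 83.0 in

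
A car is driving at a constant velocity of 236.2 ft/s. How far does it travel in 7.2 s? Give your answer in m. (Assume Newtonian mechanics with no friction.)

v = 236.2 ft/s × 0.3048 = 71.9938 m/s
d = v × t = 71.9938 × 7.2 = 518.4 m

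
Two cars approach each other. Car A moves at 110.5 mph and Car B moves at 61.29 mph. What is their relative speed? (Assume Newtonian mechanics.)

v_rel = v_A + v_B = 110.5 + 61.29 = 171.79 mph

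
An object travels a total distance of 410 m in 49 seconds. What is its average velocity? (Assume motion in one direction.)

v_avg = Δd / Δt = 410 / 49 = 8.37 m/s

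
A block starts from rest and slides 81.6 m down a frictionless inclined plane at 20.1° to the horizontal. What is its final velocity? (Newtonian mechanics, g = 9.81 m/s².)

a = g sin(θ) = 9.81 × sin(20.1°) = 3.3713 m/s²
v = √(2ad) = √(2 × 3.3713 × 81.6) = 23.46 m/s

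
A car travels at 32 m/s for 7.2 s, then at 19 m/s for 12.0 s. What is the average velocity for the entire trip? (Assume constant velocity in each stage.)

d₁ = v₁t₁ = 32 × 7.2 = 230.4 m
d₂ = v₂t₂ = 19 × 12.0 = 228.0 m
d_total = 458.4 m, t_total = 19.2 s
v_avg = d_total/t_total = 458.4/19.2 = 23.88 m/s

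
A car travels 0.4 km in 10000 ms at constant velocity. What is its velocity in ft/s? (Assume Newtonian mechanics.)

d = 0.4 km × 1000.0 = 400.0 m
t = 10000 ms × 0.001 = 10.0 s
v = d / t = 400.0 / 10.0 = 40.0 m/s
v = 40.0 m/s / 0.3048 = 131.2 ft/s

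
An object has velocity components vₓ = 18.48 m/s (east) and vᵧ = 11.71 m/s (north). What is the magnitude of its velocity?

|v| = √(vₓ² + vᵧ²) = √(18.48² + 11.71²) = √(478.6345) = 21.88 m/s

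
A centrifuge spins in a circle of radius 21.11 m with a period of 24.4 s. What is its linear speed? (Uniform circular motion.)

v = 2πr/T = 2π×21.11/24.4 = 5.44 m/s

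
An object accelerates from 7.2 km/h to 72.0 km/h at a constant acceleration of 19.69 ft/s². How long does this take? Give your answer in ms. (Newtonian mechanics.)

v₀ = 7.2 km/h × 0.2777777777777778 = 2.0 m/s
v = 72.0 km/h × 0.2777777777777778 = 20.0 m/s
a = 19.69 ft/s² × 0.3048 = 6.00151 m/s²
t = (v - v₀) / a = (20.0 - 2.0) / 6.00151 = 2.99925 s
t = 2.99925 s / 0.001 = 2999 ms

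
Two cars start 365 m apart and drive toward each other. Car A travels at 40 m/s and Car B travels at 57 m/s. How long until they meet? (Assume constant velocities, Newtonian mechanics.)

Combined speed: v_combined = 40 + 57 = 97 m/s
Time to meet: t = d/v_combined = 365/97 = 3.76 s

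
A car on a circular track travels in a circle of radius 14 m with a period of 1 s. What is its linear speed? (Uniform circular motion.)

v = 2πr/T = 2π×14/1 = 87.96 m/s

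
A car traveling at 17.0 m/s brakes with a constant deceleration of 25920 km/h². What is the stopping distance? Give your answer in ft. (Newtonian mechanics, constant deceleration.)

a = 25920 km/h² × 7.716049382716049e-05 = 2.0 m/s²
d = v₀² / (2a) = 17.0² / (2 × 2.0) = 289.0 / 4.0 = 72.25 m
d = 72.25 m / 0.3048 = 237.0 ft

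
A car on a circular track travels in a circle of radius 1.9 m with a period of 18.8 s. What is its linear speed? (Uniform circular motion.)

v = 2πr/T = 2π×1.9/18.8 = 0.64 m/s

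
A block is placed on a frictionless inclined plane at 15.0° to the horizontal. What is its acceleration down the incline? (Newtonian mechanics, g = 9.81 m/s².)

a = g sin(θ) = 9.81 × sin(15.0°) = 9.81 × 0.2588 = 2.54 m/s²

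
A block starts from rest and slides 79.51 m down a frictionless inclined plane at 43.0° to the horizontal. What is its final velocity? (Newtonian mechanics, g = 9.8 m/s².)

a = g sin(θ) = 9.8 × sin(43.0°) = 6.6836 m/s²
v = √(2ad) = √(2 × 6.6836 × 79.51) = 32.6 m/s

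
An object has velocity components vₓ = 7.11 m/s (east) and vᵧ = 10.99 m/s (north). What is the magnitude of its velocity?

|v| = √(vₓ² + vᵧ²) = √(7.11² + 10.99²) = √(171.3322) = 13.09 m/s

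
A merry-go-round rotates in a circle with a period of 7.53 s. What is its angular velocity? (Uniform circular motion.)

ω = 2π/T = 2π/7.53 = 0.8344 rad/s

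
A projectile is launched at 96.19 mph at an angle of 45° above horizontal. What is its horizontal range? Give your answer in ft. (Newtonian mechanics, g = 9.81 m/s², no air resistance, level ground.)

v₀ = 96.19 mph × 0.44704 = 43.0008 m/s
R = v₀² × sin(2θ) / g = 43.0008² × sin(2 × 45°) / 9.81 = 1849.07 × 1.0 / 9.81 = 188.488 m
R = 188.488 m / 0.3048 = 618.4 ft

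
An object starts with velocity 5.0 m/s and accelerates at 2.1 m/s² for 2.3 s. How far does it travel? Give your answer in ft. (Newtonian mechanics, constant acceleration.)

d = v₀ × t + ½ × a × t² = 5.0 × 2.3 + 0.5 × 2.1 × 2.3² = 17.0545 m
d = 17.0545 m / 0.3048 = 55.95 ft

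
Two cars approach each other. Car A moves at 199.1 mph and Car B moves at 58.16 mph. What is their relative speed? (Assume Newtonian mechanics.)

v_rel = v_A + v_B = 199.1 + 58.16 = 257.26 mph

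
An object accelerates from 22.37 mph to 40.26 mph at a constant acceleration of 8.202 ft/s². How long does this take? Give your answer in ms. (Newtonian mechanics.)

v₀ = 22.37 mph × 0.44704 = 10.0003 m/s
v = 40.26 mph × 0.44704 = 17.9978 m/s
a = 8.202 ft/s² × 0.3048 = 2.49997 m/s²
t = (v - v₀) / a = (17.9978 - 10.0003) / 2.49997 = 3.19904 s
t = 3.19904 s / 0.001 = 3199 ms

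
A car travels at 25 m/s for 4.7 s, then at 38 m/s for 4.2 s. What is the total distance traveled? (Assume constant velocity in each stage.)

d₁ = v₁t₁ = 25 × 4.7 = 117.5 m
d₂ = v₂t₂ = 38 × 4.2 = 159.6 m
d_total = 117.5 + 159.6 = 277.1 m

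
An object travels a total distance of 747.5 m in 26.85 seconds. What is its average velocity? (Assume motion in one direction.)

v_avg = Δd / Δt = 747.5 / 26.85 = 27.84 m/s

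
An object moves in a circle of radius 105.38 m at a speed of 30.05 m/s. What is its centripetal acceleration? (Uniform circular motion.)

a_c = v²/r = 30.05²/105.38 = 903.0025/105.38 = 8.57 m/s²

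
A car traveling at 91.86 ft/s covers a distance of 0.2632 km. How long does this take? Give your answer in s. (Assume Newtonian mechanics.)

d = 0.2632 km × 1000.0 = 263.2 m
v = 91.86 ft/s × 0.3048 = 27.9989 m/s
t = d / v = 263.2 / 27.9989 = 9.4 s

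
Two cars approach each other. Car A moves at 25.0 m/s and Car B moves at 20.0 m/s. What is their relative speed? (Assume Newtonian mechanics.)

v_rel = v_A + v_B = 25.0 + 20.0 = 45.0 m/s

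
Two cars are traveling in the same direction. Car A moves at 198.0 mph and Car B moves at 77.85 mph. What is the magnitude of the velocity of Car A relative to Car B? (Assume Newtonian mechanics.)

v_rel = |v_A - v_B| = |198.0 - 77.85| = 120.15 mph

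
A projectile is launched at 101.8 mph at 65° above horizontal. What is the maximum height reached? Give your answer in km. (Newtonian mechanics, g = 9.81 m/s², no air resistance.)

v₀ = 101.8 mph × 0.44704 = 45.5087 m/s
H = v₀² × sin²(θ) / (2g) = 45.5087² × sin(65°)² / (2 × 9.81) = 2071.04 × 0.821394 / 19.62 = 86.7044 m
H = 86.7044 m / 1000.0 = 0.0867 km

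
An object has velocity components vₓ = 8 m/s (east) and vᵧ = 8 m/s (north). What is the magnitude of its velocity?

|v| = √(vₓ² + vᵧ²) = √(8² + 8²) = √(128) = 11.31 m/s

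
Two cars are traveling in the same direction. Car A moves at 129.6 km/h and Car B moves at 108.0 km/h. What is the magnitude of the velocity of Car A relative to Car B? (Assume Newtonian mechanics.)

v_rel = |v_A - v_B| = |129.6 - 108.0| = 21.6 km/h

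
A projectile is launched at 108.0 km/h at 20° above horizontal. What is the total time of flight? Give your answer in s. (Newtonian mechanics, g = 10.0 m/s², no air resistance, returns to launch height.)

v₀ = 108.0 km/h × 0.2777777777777778 = 30.0 m/s
T = 2 × v₀ × sin(θ) / g = 2 × 30.0 × sin(20°) / 10.0 = 2 × 30.0 × 0.34202 / 10.0 = 2.052 s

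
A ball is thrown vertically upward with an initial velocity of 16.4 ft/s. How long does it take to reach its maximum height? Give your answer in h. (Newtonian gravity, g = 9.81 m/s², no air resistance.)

v₀ = 16.4 ft/s × 0.3048 = 4.99872 m/s
t_up = v₀ / g = 4.99872 / 9.81 = 0.509554 s
t_up = 0.509554 s / 3600.0 = 0.0001415 h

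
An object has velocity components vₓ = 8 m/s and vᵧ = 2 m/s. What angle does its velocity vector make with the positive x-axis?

θ = arctan(vᵧ/vₓ) = arctan(2/8) = 14.04°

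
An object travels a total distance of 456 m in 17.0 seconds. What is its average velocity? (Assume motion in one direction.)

v_avg = Δd / Δt = 456 / 17.0 = 26.82 m/s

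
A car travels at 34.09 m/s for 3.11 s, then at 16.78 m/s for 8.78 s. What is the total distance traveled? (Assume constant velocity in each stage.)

d₁ = v₁t₁ = 34.09 × 3.11 = 106.0199 m
d₂ = v₂t₂ = 16.78 × 8.78 = 147.3284 m
d_total = 106.0199 + 147.3284 = 253.35 m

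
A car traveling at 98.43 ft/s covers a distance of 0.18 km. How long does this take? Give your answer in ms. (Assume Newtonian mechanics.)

d = 0.18 km × 1000.0 = 180.0 m
v = 98.43 ft/s × 0.3048 = 30.0015 m/s
t = d / v = 180.0 / 30.0015 = 5.9997 s
t = 5.9997 s / 0.001 = 6000 ms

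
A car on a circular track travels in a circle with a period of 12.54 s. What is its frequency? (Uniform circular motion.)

f = 1/T = 1/12.54 = 0.0797 Hz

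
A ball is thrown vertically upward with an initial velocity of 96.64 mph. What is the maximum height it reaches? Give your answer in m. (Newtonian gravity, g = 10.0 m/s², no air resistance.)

v₀ = 96.64 mph × 0.44704 = 43.2019 m/s
h_max = v₀² / (2g) = 43.2019² / (2 × 10.0) = 1866.4 / 20.0 = 93.32 m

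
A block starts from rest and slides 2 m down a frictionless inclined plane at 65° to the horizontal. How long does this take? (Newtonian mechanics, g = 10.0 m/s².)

a = g sin(θ) = 10.0 × sin(65°) = 9.0631 m/s²
t = √(2d/a) = √(2 × 2 / 9.0631) = 0.66 s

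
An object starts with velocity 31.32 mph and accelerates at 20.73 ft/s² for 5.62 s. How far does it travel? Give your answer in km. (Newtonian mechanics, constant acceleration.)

v₀ = 31.32 mph × 0.44704 = 14.0013 m/s
a = 20.73 ft/s² × 0.3048 = 6.3185 m/s²
d = v₀ × t + ½ × a × t² = 14.0013 × 5.62 + 0.5 × 6.3185 × 5.62² = 178.47 m
d = 178.47 m / 1000.0 = 0.1785 km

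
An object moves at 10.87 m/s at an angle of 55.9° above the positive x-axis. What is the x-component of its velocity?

vₓ = v cos(θ) = 10.87 × cos(55.9°) = 6.09 m/s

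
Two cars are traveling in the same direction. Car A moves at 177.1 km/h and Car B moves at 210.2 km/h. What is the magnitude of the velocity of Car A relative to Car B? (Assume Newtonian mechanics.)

v_rel = |v_A - v_B| = |177.1 - 210.2| = 33.1 km/h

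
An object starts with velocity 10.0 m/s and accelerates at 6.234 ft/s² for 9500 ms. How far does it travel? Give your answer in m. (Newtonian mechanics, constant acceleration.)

a = 6.234 ft/s² × 0.3048 = 1.90012 m/s²
t = 9500 ms × 0.001 = 9.5 s
d = v₀ × t + ½ × a × t² = 10.0 × 9.5 + 0.5 × 1.90012 × 9.5² = 180.7 m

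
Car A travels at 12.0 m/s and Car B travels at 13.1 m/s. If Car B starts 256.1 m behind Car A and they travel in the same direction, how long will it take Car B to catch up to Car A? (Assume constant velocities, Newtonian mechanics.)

Relative speed: v_rel = 13.1 - 12.0 = 1.1 m/s
Time to catch: t = d₀/v_rel = 256.1/1.1 = 232.82 s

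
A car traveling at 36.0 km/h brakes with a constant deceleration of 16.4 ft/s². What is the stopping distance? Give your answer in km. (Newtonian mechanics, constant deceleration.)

v₀ = 36.0 km/h × 0.2777777777777778 = 10.0 m/s
a = 16.4 ft/s² × 0.3048 = 4.99872 m/s²
d = v₀² / (2a) = 10.0² / (2 × 4.99872) = 100.0 / 9.99744 = 10.0026 m
d = 10.0026 m / 1000.0 = 0.01 km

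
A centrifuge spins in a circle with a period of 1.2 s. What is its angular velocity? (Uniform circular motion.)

ω = 2π/T = 2π/1.2 = 5.236 rad/s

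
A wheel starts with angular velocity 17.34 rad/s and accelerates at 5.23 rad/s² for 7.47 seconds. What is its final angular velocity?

ω = ω₀ + αt = 17.34 + 5.23 × 7.47 = 56.41 rad/s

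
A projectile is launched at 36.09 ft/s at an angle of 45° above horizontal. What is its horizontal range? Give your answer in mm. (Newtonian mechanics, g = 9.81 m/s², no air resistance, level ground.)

v₀ = 36.09 ft/s × 0.3048 = 11.0002 m/s
R = v₀² × sin(2θ) / g = 11.0002² × sin(2 × 45°) / 9.81 = 121.004 × 1.0 / 9.81 = 12.3348 m
R = 12.3348 m / 0.001 = 12330 mm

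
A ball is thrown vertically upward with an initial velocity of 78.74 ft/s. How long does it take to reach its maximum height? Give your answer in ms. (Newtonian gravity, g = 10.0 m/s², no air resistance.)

v₀ = 78.74 ft/s × 0.3048 = 24.0 m/s
t_up = v₀ / g = 24.0 / 10.0 = 2.4 s
t_up = 2.4 s / 0.001 = 2400 ms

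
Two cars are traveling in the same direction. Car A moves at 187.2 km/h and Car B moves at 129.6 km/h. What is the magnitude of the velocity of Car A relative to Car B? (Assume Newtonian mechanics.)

v_rel = |v_A - v_B| = |187.2 - 129.6| = 57.6 km/h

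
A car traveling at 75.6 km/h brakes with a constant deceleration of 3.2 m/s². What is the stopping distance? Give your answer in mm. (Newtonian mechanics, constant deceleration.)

v₀ = 75.6 km/h × 0.2777777777777778 = 21.0 m/s
d = v₀² / (2a) = 21.0² / (2 × 3.2) = 441.0 / 6.4 = 68.9062 m
d = 68.9062 m / 0.001 = 68910 mm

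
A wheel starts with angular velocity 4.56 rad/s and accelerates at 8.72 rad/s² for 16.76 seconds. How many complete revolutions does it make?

θ = ω₀t + ½αt² = 4.56×16.76 + ½×8.72×16.76² = 1301.139136 rad
Total revolutions = θ/(2π) = 1301.139136/(2π) = 207.08
Complete revolutions = ⌊207.08⌋ = 207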